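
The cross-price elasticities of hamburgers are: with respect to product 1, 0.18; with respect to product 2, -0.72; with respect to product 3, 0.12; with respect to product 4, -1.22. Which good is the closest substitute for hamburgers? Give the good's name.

product 1

Substitutes have ε > 0. Among the positive values, 0.18 (product 1) is largest.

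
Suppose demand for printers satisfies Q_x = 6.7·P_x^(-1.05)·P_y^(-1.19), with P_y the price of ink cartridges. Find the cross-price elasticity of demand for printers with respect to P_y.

In a log-linear (constant-elasticity) demand function, the coefficient on the exponent of P_y is the cross-price elasticity.
ε = -1.19. Negative, so printers and ink cartridges are complements.

-1.19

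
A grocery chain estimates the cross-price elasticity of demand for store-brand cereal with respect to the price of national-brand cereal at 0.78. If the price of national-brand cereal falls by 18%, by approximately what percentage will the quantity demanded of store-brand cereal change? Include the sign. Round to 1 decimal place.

%ΔQ ≈ ε × %ΔP of national-brand cereal = 0.78 × (-18%) = -14.0%.

-14.0%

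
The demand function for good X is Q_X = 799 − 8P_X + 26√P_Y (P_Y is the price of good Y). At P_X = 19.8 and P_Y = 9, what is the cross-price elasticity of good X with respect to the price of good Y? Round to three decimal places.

0.054

At P_X = 19.8 and P_Y = 9: Q_X = 718.6.
∂Q_X/∂P_Y = 26/(2√P_Y) = 26/(2√9) = 4.3333.
ε = (∂Q_X/∂P_Y)(P_Y/Q_X) = 4.3333 × (9/718.6) ≈ 0.054.
ε > 0: substitutes.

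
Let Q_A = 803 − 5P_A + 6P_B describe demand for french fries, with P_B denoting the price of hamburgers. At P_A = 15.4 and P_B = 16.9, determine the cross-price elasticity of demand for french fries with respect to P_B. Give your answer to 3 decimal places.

At P_A = 15.4 and P_B = 16.9: Q_A = 827.4.
∂Q_A/∂P_B = 6.
ε = (∂Q_A/∂P_B)(P_B/Q_A) = 6 × (16.9/827.4) ≈ 0.123.
Since ε > 0, french fries and hamburgers are substitutes.

0.123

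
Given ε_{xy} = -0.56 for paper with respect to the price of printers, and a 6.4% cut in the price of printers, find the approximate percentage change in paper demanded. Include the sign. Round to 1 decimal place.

3.6%

%ΔQ ≈ ε × %ΔP of printers = -0.56 × (-6.4%) = 3.6%.
Demand for paper rises by about 3.6%.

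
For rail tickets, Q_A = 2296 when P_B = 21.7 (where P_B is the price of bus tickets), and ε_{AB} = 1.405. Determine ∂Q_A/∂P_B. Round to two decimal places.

ε = (∂Q_A/∂P_B)·(P_B/Q_A) ⇒ ∂Q_A/∂P_B = ε·Q_A/P_B = 1.405 × 2296/21.7 ≈ 148.66.

148.66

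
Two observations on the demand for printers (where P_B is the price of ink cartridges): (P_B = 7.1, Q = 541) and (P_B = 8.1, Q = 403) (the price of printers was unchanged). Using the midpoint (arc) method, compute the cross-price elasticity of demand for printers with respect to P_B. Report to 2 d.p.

-2.22

ΔQ_A = 403 − 541 = -138; ΔP_B = 8.1 − 7.1 = 1.
Midpoints: Q̄_A = 472.0, P̄_B = 7.60.
ε = (ΔQ_A/Q̄_A)/(ΔP_B/P̄_B) = (-138/472.0)/(1/7.60) ≈ -2.22.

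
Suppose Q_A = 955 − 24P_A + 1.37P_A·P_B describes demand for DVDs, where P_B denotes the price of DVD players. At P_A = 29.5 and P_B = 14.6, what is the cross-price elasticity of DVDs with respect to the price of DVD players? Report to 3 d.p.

At P_A = 29.5 and P_B = 14.6: Q_A = 837.059.
∂Q_A/∂P_B = 1.37P_A = 1.37(29.5) = 40.4150.
ε = (∂Q_A/∂P_B)(P_B/Q_A) = 40.4150 × (14.6/837.059) ≈ 0.705.
ε > 0: substitutes.

0.705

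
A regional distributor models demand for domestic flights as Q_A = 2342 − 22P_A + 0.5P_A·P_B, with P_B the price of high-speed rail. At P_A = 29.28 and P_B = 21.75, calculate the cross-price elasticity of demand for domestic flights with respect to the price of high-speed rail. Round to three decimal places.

At P_A = 29.28 and P_B = 21.75: Q_A = 2016.26.
∂Q_A/∂P_B = 0.5P_A = 0.5(29.28) = 14.6400.
ε = (∂Q_A/∂P_B)(P_B/Q_A) = 14.6400 × (21.75/2016.26) ≈ 0.158.
ε > 0: substitutes.

0.158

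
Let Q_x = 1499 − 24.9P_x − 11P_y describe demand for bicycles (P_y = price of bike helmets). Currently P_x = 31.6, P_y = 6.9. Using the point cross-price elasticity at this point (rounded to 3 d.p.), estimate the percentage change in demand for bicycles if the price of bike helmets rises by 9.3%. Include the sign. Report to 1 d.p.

-1.1%

At P_x = 31.6, P_y = 6.9: Q_x = 636.26.
∂Q_x/∂P_y = -11.
ε = (∂Q_x/∂P_y)(P_y/Q_x) = -11.0000 × 6.9/636.26 ≈ -0.119.
%ΔQ_x ≈ ε × %ΔP_y = -0.119 × (9.3%) = -1.1%.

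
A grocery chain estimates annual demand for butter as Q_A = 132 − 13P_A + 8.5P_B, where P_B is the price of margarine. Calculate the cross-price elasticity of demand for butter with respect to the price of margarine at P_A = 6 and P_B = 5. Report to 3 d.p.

At P_A = 6 and P_B = 5: Q_A = 96.5.
∂Q_A/∂P_B = 8.5.
ε = (∂Q_A/∂P_B)(P_B/Q_A) = 8.5 × (5/96.5) ≈ 0.440.

0.440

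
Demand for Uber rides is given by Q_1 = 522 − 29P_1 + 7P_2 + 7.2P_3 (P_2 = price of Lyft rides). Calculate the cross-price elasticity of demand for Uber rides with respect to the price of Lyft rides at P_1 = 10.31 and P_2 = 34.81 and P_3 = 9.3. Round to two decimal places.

At P_1 = 10.31 and P_2 = 34.81 and P_3 = 9.3: Q_1 = 533.64.
∂Q_1/∂P_2 = 7.
ε = (∂Q_1/∂P_2)(P_2/Q_1) = 7 × (34.81/533.64) ≈ 0.46.

0.46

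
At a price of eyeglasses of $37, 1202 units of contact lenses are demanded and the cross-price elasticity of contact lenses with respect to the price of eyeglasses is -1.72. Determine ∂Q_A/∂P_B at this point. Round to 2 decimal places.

-55.88

ε = (∂Q_A/∂P_B)·(P_B/Q_A) ⇒ ∂Q_A/∂P_B = ε·Q_A/P_B = -1.72 × 1202/37 ≈ -55.88.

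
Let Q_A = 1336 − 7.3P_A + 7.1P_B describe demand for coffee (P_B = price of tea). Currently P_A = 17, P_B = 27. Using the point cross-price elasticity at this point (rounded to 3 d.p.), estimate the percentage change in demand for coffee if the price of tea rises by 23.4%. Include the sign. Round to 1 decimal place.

At P_A = 17, P_B = 27: Q_A = 1403.6.
∂Q_A/∂P_B = 7.1.
ε = (∂Q_A/∂P_B)(P_B/Q_A) = 7.1000 × 27/1403.6 ≈ 0.137.
%ΔQ_A ≈ ε × %ΔP_B = 0.137 × (23.4%) = 3.2%.

3.2%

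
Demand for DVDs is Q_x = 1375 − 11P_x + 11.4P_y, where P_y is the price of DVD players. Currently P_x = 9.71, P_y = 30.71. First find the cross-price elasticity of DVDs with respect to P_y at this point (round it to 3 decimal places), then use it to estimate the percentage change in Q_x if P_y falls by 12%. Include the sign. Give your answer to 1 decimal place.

-2.6%

At P_x = 9.71, P_y = 30.71: Q_x = 1618.284.
∂Q_x/∂P_y = 11.4.
ε = (∂Q_x/∂P_y)(P_y/Q_x) = 11.4000 × 30.71/1618.284 ≈ 0.216.
%ΔQ_x ≈ ε × %ΔP_y = 0.216 × (-12%) = -2.6%.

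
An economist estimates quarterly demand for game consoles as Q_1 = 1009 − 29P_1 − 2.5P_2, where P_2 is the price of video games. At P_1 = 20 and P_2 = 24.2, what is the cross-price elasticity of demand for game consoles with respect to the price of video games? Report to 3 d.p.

At P_1 = 20 and P_2 = 24.2: Q_1 = 368.5.
∂Q_1/∂P_2 = -2.5.
ε = (∂Q_1/∂P_2)(P_2/Q_1) = -2.5 × (24.2/368.5) ≈ -0.164.
Since ε < 0, game consoles and video games are complements.

-0.164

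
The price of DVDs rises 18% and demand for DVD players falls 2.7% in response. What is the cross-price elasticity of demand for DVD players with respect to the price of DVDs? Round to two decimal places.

ε = (%ΔQ of DVD players) / (%ΔP of DVDs) = (-2.7%) / (18%) ≈ -0.15.

-0.15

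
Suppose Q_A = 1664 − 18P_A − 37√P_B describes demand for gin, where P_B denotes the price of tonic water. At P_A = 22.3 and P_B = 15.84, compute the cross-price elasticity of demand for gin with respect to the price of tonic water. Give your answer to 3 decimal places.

-0.066

At P_A = 22.3 and P_B = 15.84: Q_A = 1115.342.
∂Q_A/∂P_B = -37/(2√P_B) = -37/(2√15.84) = -4.6483.
ε = (∂Q_A/∂P_B)(P_B/Q_A) = -4.6483 × (15.84/1115.342) ≈ -0.066.
ε < 0: complements.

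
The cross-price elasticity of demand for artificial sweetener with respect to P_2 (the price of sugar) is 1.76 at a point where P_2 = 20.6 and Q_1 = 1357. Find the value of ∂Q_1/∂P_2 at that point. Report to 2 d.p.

ε = (∂Q_1/∂P_2)·(P_2/Q_1) ⇒ ∂Q_1/∂P_2 = ε·Q_1/P_2 = 1.76 × 1357/20.6 ≈ 115.94.

115.94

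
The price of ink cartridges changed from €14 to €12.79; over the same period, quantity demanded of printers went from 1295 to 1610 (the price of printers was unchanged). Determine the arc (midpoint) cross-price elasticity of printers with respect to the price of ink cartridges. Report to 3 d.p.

-2.401

ΔQ_A = 1610 − 1295 = 315; ΔP_B = 12.79 − 14 = -1.21.
Midpoints: Q̄_A = 1452.5, P̄_B = 13.39.
ε = (ΔQ_A/Q̄_A)/(ΔP_B/P̄_B) = (315/1452.5)/(-1.21/13.39) ≈ -2.401.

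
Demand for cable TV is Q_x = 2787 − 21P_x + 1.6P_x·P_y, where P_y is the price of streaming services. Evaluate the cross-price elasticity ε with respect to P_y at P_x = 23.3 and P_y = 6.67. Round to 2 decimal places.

0.10

At P_x = 23.3 and P_y = 6.67: Q_x = 2546.358.
∂Q_x/∂P_y = 1.6P_x = 1.6(23.3) = 37.2800.
ε = (∂Q_x/∂P_y)(P_y/Q_x) = 37.2800 × (6.67/2546.358) ≈ 0.10.
ε > 0: substitutes.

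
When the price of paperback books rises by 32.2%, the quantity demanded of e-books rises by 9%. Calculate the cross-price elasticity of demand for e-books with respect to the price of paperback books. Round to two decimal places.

ε = (%ΔQ of e-books) / (%ΔP of paperback books) = (9%) / (32.2%) ≈ 0.28.
Positive cross-price elasticity: substitutes.

0.28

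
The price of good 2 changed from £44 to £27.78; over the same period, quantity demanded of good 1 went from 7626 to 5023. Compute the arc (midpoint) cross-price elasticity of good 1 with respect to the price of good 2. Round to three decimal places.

0.911

ΔQ_1 = 5023 − 7626 = -2603; ΔP_2 = 27.78 − 44 = -16.22.
Midpoints: Q̄_1 = 6324.5, P̄_2 = 35.89.
ε = (ΔQ_1/Q̄_1)/(ΔP_2/P̄_2) = (-2603/6324.5)/(-16.22/35.89) ≈ 0.911.
ε > 0: good 1 and good 2 are substitutes.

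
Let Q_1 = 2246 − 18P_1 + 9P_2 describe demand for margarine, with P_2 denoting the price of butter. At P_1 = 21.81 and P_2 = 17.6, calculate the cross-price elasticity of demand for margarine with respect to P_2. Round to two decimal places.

At P_1 = 21.81 and P_2 = 17.6: Q_1 = 2011.82.
∂Q_1/∂P_2 = 9.
ε = (∂Q_1/∂P_2)(P_2/Q_1) = 9 × (17.6/2011.82) ≈ 0.08.
Since ε > 0, margarine and butter are substitutes.

0.08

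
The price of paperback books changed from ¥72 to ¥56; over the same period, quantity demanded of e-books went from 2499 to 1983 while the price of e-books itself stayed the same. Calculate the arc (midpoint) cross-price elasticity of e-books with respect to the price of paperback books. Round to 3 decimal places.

0.921

ΔQ_A = 1983 − 2499 = -516; ΔP_B = 56 − 72 = -16.
Midpoints: Q̄_A = 2241.0, P̄_B = 64.00.
ε = (ΔQ_A/Q̄_A)/(ΔP_B/P̄_B) = (-516/2241.0)/(-16/64.00) ≈ 0.921.
ε > 0: e-books and paperback books are substitutes.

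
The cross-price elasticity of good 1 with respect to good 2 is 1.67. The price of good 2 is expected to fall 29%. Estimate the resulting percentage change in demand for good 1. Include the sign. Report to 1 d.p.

-48.4%

%ΔQ ≈ ε × %ΔP of good 2 = 1.67 × (-29%) = -48.4%.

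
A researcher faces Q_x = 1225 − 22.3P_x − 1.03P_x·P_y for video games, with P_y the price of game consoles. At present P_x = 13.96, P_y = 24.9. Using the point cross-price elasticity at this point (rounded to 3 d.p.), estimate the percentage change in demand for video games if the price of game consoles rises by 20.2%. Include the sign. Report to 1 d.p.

At P_x = 13.96, P_y = 24.9: Q_x = 555.660.
∂Q_x/∂P_y = -1.03P_x = -14.3788.
ε = (∂Q_x/∂P_y)(P_y/Q_x) = -14.3788 × 24.9/555.660 ≈ -0.644.
%ΔQ_x ≈ ε × %ΔP_y = -0.644 × (20.2%) = -13.0%.

-13.0%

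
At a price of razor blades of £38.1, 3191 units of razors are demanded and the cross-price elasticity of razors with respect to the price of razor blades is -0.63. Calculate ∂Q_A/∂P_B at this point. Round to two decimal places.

-52.76

ε = (∂Q_A/∂P_B)·(P_B/Q_A) ⇒ ∂Q_A/∂P_B = ε·Q_A/P_B = -0.63 × 3191/38.1 ≈ -52.76.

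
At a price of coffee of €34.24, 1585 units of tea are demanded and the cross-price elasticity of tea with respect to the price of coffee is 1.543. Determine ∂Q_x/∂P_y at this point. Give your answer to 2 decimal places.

ε = (∂Q_x/∂P_y)·(P_y/Q_x) ⇒ ∂Q_x/∂P_y = ε·Q_x/P_y = 1.543 × 1585/34.24 ≈ 71.43.

71.43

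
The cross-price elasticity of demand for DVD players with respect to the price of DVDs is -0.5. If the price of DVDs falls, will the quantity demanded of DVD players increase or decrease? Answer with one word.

increase

ε < 0 and the price of DVDs falls, so the quantity of DVD players moves in the opposite direction: it increases.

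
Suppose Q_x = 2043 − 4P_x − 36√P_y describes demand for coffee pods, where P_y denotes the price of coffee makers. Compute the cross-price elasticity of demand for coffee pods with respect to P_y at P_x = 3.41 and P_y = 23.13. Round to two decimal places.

At P_x = 3.41 and P_y = 23.13: Q_x = 1856.223.
∂Q_x/∂P_y = -36/(2√P_y) = -36/(2√23.13) = -3.7427.
ε = (∂Q_x/∂P_y)(P_y/Q_x) = -3.7427 × (23.13/1856.223) ≈ -0.05.

-0.05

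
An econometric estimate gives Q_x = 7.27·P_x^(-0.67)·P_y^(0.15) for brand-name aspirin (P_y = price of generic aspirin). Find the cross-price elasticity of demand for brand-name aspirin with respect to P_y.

0.15

In a log-linear (constant-elasticity) demand function, the coefficient on the exponent of P_y is the cross-price elasticity.
ε = 0.15. Positive, so brand-name aspirin and generic aspirin are substitutes.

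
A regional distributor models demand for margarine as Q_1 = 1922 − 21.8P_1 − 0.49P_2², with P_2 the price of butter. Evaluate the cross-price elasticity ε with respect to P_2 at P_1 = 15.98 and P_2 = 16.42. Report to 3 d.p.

-0.183

At P_1 = 15.98 and P_2 = 16.42: Q_1 = 1441.524.
∂Q_1/∂P_2 = -0.98P_2 = -0.98(16.42) = -16.0916.
ε = (∂Q_1/∂P_2)(P_2/Q_1) = -16.0916 × (16.42/1441.524) ≈ -0.183.
ε < 0: complements.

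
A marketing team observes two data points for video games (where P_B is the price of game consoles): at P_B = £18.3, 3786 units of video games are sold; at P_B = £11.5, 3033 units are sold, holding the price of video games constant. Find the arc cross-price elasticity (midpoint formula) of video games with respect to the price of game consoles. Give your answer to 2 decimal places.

0.48

ΔQ_A = 3033 − 3786 = -753; ΔP_B = 11.5 − 18.3 = -6.8.
Midpoints: Q̄_A = 3409.5, P̄_B = 14.90.
ε = (ΔQ_A/Q̄_A)/(ΔP_B/P̄_B) = (-753/3409.5)/(-6.8/14.90) ≈ 0.48.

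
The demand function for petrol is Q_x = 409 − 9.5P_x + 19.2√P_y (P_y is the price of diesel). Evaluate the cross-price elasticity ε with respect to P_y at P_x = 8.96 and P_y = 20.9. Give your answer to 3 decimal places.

0.107

At P_x = 8.96 and P_y = 20.9: Q_x = 411.656.
∂Q_x/∂P_y = 19.2/(2√P_y) = 19.2/(2√20.9) = 2.0999.
ε = (∂Q_x/∂P_y)(P_y/Q_x) = 2.0999 × (20.9/411.656) ≈ 0.107.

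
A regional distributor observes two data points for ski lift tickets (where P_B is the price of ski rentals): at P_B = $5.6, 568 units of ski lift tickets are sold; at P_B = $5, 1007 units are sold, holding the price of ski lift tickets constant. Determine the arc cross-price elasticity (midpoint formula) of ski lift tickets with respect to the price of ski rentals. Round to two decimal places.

-4.92

ΔQ_A = 1007 − 568 = 439; ΔP_B = 5 − 5.6 = -0.6.
Midpoints: Q̄_A = 787.5, P̄_B = 5.30.
ε = (ΔQ_A/Q̄_A)/(ΔP_B/P̄_B) = (439/787.5)/(-0.6/5.30) ≈ -4.92.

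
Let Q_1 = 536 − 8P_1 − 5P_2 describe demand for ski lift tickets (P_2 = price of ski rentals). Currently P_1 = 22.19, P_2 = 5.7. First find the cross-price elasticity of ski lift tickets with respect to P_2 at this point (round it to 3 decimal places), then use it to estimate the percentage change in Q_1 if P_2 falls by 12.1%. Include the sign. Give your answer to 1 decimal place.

1.0%

At P_1 = 22.19, P_2 = 5.7: Q_1 = 329.98.
∂Q_1/∂P_2 = -5.
ε = (∂Q_1/∂P_2)(P_2/Q_1) = -5.0000 × 5.7/329.98 ≈ -0.086.
%ΔQ_1 ≈ ε × %ΔP_2 = -0.086 × (-12.1%) = 1.0%.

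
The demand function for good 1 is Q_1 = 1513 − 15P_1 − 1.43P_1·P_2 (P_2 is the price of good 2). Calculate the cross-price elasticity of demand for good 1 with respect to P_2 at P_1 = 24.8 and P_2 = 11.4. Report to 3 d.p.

At P_1 = 24.8 and P_2 = 11.4: Q_1 = 736.710.
∂Q_1/∂P_2 = -1.43P_1 = -1.43(24.8) = -35.4640.
ε = (∂Q_1/∂P_2)(P_2/Q_1) = -35.4640 × (11.4/736.710) ≈ -0.549.

-0.549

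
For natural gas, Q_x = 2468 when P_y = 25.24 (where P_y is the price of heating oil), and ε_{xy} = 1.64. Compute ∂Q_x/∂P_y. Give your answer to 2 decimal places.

160.36

ε = (∂Q_x/∂P_y)·(P_y/Q_x) ⇒ ∂Q_x/∂P_y = ε·Q_x/P_y = 1.64 × 2468/25.24 ≈ 160.36.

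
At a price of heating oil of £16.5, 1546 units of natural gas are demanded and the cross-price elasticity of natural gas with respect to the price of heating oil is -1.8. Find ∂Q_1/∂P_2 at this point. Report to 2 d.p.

ε = (∂Q_1/∂P_2)·(P_2/Q_1) ⇒ ∂Q_1/∂P_2 = ε·Q_1/P_2 = -1.8 × 1546/16.5 ≈ -168.65.

-168.65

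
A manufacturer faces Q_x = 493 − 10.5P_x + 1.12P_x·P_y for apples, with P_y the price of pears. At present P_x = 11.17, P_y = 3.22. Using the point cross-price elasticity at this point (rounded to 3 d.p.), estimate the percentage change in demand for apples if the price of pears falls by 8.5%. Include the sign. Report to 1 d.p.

-0.8%

At P_x = 11.17, P_y = 3.22: Q_x = 415.998.
∂Q_x/∂P_y = 1.12P_x = 12.5104.
ε = (∂Q_x/∂P_y)(P_y/Q_x) = 12.5104 × 3.22/415.998 ≈ 0.097.
%ΔQ_x ≈ ε × %ΔP_y = 0.097 × (-8.5%) = -0.8%.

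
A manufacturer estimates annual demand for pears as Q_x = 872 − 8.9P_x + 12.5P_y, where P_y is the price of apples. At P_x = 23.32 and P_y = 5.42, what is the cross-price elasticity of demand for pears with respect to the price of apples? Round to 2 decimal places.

At P_x = 23.32 and P_y = 5.42: Q_x = 732.202.
∂Q_x/∂P_y = 12.5.
ε = (∂Q_x/∂P_y)(P_y/Q_x) = 12.5 × (5.42/732.202) ≈ 0.09.

0.09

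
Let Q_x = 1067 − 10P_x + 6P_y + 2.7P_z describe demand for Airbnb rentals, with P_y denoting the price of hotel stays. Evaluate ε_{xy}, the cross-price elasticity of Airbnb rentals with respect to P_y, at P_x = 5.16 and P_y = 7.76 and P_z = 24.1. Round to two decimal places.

0.04

At P_x = 5.16 and P_y = 7.76 and P_z = 24.1: Q_x = 1127.03.
∂Q_x/∂P_y = 6.
ε = (∂Q_x/∂P_y)(P_y/Q_x) = 6 × (7.76/1127.03) ≈ 0.04.
Since ε > 0, Airbnb rentals and hotel stays are substitutes.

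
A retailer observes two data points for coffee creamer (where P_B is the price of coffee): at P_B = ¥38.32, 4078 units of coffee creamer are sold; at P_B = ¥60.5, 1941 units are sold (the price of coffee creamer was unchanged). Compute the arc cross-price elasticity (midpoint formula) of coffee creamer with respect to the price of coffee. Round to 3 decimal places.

ΔQ_A = 1941 − 4078 = -2137; ΔP_B = 60.5 − 38.32 = 22.18.
Midpoints: Q̄_A = 3009.5, P̄_B = 49.41.
ε = (ΔQ_A/Q̄_A)/(ΔP_B/P̄_B) = (-2137/3009.5)/(22.18/49.41) ≈ -1.582.
ε < 0: coffee creamer and coffee are complements.

-1.582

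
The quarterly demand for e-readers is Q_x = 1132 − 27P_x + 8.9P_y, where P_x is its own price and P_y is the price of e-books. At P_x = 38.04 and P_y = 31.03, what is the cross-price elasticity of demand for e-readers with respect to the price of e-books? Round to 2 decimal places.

At P_x = 38.04 and P_y = 31.03: Q_x = 381.087.
∂Q_x/∂P_y = 8.9.
ε = (∂Q_x/∂P_y)(P_y/Q_x) = 8.9 × (31.03/381.087) ≈ 0.72.
Since ε > 0, e-readers and e-books are substitutes.

0.72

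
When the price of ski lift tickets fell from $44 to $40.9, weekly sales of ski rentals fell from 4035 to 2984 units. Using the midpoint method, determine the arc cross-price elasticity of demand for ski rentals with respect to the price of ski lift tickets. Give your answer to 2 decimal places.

4.10

ΔQ_A = 2984 − 4035 = -1051; ΔP_B = 40.9 − 44 = -3.1.
Midpoints: Q̄_A = 3509.5, P̄_B = 42.45.
ε = (ΔQ_A/Q̄_A)/(ΔP_B/P̄_B) = (-1051/3509.5)/(-3.1/42.45) ≈ 4.10.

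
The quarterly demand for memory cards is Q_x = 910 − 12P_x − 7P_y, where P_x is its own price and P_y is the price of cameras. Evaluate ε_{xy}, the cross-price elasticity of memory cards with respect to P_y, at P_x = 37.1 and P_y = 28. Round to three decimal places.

-0.729

At P_x = 37.1 and P_y = 28: Q_x = 268.8.
∂Q_x/∂P_y = -7.
ε = (∂Q_x/∂P_y)(P_y/Q_x) = -7 × (28/268.8) ≈ -0.729.
Since ε < 0, memory cards and cameras are complements.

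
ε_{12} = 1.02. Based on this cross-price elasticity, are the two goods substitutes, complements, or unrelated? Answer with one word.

substitutes

ε = 1.02 > 0, so a higher price of good 2 raises demand for good 1: substitutes.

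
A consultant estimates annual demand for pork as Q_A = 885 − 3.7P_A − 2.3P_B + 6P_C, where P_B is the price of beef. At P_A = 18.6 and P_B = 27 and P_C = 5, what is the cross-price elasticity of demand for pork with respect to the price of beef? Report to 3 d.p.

-0.079

At P_A = 18.6 and P_B = 27 and P_C = 5: Q_A = 784.08.
∂Q_A/∂P_B = -2.3.
ε = (∂Q_A/∂P_B)(P_B/Q_A) = -2.3 × (27/784.08) ≈ -0.079.
Since ε < 0, pork and beef are complements.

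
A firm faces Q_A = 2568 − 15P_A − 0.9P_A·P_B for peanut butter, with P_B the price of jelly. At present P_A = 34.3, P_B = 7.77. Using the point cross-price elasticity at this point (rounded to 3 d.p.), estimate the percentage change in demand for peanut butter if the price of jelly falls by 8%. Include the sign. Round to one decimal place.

At P_A = 34.3, P_B = 7.77: Q_A = 1813.640.
∂Q_A/∂P_B = -0.9P_A = -30.8700.
ε = (∂Q_A/∂P_B)(P_B/Q_A) = -30.8700 × 7.77/1813.640 ≈ -0.132.
%ΔQ_A ≈ ε × %ΔP_B = -0.132 × (-8%) = 1.1%.

1.1%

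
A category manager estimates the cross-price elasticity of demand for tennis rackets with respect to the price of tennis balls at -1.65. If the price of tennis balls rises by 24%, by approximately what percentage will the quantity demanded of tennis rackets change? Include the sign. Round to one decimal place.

%ΔQ ≈ ε × %ΔP of tennis balls = -1.65 × (24%) = -39.6%.
Demand for tennis rackets falls by about 39.6%.

-39.6%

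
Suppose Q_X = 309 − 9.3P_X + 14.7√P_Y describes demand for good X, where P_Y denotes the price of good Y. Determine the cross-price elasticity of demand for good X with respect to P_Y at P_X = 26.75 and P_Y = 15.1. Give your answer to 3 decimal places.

At P_X = 26.75 and P_Y = 15.1: Q_X = 117.347.
∂Q_X/∂P_Y = 14.7/(2√P_Y) = 14.7/(2√15.1) = 1.8915.
ε = (∂Q_X/∂P_Y)(P_Y/Q_X) = 1.8915 × (15.1/117.347) ≈ 0.243.
ε > 0: substitutes.

0.243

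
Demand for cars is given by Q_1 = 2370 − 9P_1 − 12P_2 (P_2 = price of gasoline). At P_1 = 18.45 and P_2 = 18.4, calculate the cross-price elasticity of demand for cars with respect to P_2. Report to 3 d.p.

-0.111

At P_1 = 18.45 and P_2 = 18.4: Q_1 = 1983.15.
∂Q_1/∂P_2 = -12.
ε = (∂Q_1/∂P_2)(P_2/Q_1) = -12 × (18.4/1983.15) ≈ -0.111.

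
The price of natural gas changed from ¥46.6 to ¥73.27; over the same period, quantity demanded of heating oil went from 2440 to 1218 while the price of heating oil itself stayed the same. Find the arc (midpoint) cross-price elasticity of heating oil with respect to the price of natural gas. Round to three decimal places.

-1.501

ΔQ_A = 1218 − 2440 = -1222; ΔP_B = 73.27 − 46.6 = 26.67.
Midpoints: Q̄_A = 1829.0, P̄_B = 59.94.
ε = (ΔQ_A/Q̄_A)/(ΔP_B/P̄_B) = (-1222/1829.0)/(26.67/59.94) ≈ -1.501.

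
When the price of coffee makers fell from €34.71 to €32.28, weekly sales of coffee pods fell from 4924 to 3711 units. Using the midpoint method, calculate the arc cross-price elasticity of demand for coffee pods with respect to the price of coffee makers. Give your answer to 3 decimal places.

3.873

ΔQ_A = 3711 − 4924 = -1213; ΔP_B = 32.28 − 34.71 = -2.43.
Midpoints: Q̄_A = 4317.5, P̄_B = 33.50.
ε = (ΔQ_A/Q̄_A)/(ΔP_B/P̄_B) = (-1213/4317.5)/(-2.43/33.50) ≈ 3.873.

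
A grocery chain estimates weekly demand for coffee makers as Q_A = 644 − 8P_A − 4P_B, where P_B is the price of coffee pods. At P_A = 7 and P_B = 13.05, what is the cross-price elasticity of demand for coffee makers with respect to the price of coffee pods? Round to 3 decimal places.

At P_A = 7 and P_B = 13.05: Q_A = 535.8.
∂Q_A/∂P_B = -4.
ε = (∂Q_A/∂P_B)(P_B/Q_A) = -4 × (13.05/535.8) ≈ -0.097.

-0.097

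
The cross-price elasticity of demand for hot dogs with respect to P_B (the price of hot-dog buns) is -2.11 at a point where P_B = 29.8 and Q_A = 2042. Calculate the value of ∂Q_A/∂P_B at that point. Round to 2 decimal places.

-144.58

ε = (∂Q_A/∂P_B)·(P_B/Q_A) ⇒ ∂Q_A/∂P_B = ε·Q_A/P_B = -2.11 × 2042/29.8 ≈ -144.58.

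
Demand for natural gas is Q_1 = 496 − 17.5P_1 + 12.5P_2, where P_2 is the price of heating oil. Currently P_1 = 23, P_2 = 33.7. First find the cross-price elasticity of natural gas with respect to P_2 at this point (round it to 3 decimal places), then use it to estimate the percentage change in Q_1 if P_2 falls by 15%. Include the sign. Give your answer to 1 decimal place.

-12.3%

At P_1 = 23, P_2 = 33.7: Q_1 = 514.75.
∂Q_1/∂P_2 = 12.5.
ε = (∂Q_1/∂P_2)(P_2/Q_1) = 12.5000 × 33.7/514.75 ≈ 0.818.
%ΔQ_1 ≈ ε × %ΔP_2 = 0.818 × (-15%) = -12.3%.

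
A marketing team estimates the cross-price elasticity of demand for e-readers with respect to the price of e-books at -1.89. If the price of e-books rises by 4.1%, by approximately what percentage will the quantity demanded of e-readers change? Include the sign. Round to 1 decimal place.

-7.7%

%ΔQ ≈ ε × %ΔP of e-books = -1.89 × (4.1%) = -7.7%.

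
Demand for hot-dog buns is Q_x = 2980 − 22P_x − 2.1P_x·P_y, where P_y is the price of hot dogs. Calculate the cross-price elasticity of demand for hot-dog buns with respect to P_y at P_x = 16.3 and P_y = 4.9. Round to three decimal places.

At P_x = 16.3 and P_y = 4.9: Q_x = 2453.673.
∂Q_x/∂P_y = -2.1P_x = -2.1(16.3) = -34.2300.
ε = (∂Q_x/∂P_y)(P_y/Q_x) = -34.2300 × (4.9/2453.673) ≈ -0.068.

-0.068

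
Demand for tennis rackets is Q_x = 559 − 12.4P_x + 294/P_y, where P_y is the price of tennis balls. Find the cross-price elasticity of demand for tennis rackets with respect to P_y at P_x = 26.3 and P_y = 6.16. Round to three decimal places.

-0.170

At P_x = 26.3 and P_y = 6.16: Q_x = 280.607.
∂Q_x/∂P_y = −294/P_y² = -7.7479.
ε = (∂Q_x/∂P_y)(P_y/Q_x) = -7.7479 × (6.16/280.607) ≈ -0.170.
ε < 0: complements.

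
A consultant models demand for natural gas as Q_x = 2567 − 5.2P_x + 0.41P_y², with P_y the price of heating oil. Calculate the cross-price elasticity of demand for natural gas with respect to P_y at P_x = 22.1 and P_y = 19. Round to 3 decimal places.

At P_x = 22.1 and P_y = 19: Q_x = 2600.09.
∂Q_x/∂P_y = 0.82P_y = 0.82(19) = 15.5800.
ε = (∂Q_x/∂P_y)(P_y/Q_x) = 15.5800 × (19/2600.09) ≈ 0.114.
ε > 0: substitutes.

0.114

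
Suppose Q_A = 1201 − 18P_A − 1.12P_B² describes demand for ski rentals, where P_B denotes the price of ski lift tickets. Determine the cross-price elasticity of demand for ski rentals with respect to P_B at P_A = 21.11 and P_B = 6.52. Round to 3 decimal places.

At P_A = 21.11 and P_B = 6.52: Q_A = 773.408.
∂Q_A/∂P_B = -2.24P_B = -2.24(6.52) = -14.6048.
ε = (∂Q_A/∂P_B)(P_B/Q_A) = -14.6048 × (6.52/773.408) ≈ -0.123.
ε < 0: complements.

-0.123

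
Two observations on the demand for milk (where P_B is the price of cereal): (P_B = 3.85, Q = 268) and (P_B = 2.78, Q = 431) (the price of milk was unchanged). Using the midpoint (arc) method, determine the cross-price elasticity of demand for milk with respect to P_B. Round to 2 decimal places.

-1.44

ΔQ_A = 431 − 268 = 163; ΔP_B = 2.78 − 3.85 = -1.07.
Midpoints: Q̄_A = 349.5, P̄_B = 3.31.
ε = (ΔQ_A/Q̄_A)/(ΔP_B/P̄_B) = (163/349.5)/(-1.07/3.31) ≈ -1.44.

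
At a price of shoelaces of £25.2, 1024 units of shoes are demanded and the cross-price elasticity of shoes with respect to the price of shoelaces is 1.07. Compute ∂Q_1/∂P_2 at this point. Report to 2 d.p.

ε = (∂Q_1/∂P_2)·(P_2/Q_1) ⇒ ∂Q_1/∂P_2 = ε·Q_1/P_2 = 1.07 × 1024/25.2 ≈ 43.48.

43.48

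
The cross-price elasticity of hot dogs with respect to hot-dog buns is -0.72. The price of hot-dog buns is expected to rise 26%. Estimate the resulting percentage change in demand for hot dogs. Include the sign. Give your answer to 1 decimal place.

%ΔQ ≈ ε × %ΔP of hot-dog buns = -0.72 × (26%) = -18.7%.

-18.7%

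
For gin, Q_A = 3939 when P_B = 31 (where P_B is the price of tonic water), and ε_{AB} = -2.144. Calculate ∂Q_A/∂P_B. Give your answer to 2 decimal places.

-272.43

ε = (∂Q_A/∂P_B)·(P_B/Q_A) ⇒ ∂Q_A/∂P_B = ε·Q_A/P_B = -2.144 × 3939/31 ≈ -272.43.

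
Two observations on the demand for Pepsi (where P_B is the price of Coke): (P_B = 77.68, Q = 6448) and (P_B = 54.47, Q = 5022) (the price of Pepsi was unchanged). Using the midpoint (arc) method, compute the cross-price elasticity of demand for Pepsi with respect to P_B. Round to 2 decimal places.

ΔQ_A = 5022 − 6448 = -1426; ΔP_B = 54.47 − 77.68 = -23.21.
Midpoints: Q̄_A = 5735.0, P̄_B = 66.08.
ε = (ΔQ_A/Q̄_A)/(ΔP_B/P̄_B) = (-1426/5735.0)/(-23.21/66.08) ≈ 0.71.
ε > 0: Pepsi and Coke are substitutes.

0.71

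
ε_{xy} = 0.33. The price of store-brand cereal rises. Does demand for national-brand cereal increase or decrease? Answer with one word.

increase

ε > 0 and the price of store-brand cereal rises, so the quantity of national-brand cereal moves in the same direction: it increases.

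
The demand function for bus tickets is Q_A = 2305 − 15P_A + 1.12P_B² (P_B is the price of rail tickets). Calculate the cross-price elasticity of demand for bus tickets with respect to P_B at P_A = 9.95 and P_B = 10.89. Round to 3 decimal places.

0.116

At P_A = 9.95 and P_B = 10.89: Q_A = 2288.573.
∂Q_A/∂P_B = 2.24P_B = 2.24(10.89) = 24.3936.
ε = (∂Q_A/∂P_B)(P_B/Q_A) = 24.3936 × (10.89/2288.573) ≈ 0.116.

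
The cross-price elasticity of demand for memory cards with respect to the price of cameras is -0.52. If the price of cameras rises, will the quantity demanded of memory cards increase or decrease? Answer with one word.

decrease

ε < 0 and the price of cameras rises, so the quantity of memory cards moves in the opposite direction: it decreases.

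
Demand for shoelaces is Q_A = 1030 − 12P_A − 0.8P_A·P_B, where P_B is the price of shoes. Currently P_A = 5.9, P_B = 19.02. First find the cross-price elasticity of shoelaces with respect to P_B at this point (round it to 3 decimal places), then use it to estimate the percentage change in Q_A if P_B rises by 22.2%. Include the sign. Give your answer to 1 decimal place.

-2.3%

At P_A = 5.9, P_B = 19.02: Q_A = 869.426.
∂Q_A/∂P_B = -0.8P_A = -4.7200.
ε = (∂Q_A/∂P_B)(P_B/Q_A) = -4.7200 × 19.02/869.426 ≈ -0.103.
%ΔQ_A ≈ ε × %ΔP_B = -0.103 × (22.2%) = -2.3%.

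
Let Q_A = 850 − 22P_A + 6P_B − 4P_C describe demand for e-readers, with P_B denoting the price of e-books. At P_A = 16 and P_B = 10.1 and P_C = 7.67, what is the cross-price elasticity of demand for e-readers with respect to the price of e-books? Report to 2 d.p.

0.11

At P_A = 16 and P_B = 10.1 and P_C = 7.67: Q_A = 527.92.
∂Q_A/∂P_B = 6.
ε = (∂Q_A/∂P_B)(P_B/Q_A) = 6 × (10.1/527.92) ≈ 0.11.
Since ε > 0, e-readers and e-books are substitutes.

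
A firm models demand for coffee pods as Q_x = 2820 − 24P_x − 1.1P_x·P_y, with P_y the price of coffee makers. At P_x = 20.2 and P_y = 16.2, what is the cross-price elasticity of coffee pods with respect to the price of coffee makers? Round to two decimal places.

-0.18

At P_x = 20.2 and P_y = 16.2: Q_x = 1975.236.
∂Q_x/∂P_y = -1.1P_x = -1.1(20.2) = -22.2200.
ε = (∂Q_x/∂P_y)(P_y/Q_x) = -22.2200 × (16.2/1975.236) ≈ -0.18.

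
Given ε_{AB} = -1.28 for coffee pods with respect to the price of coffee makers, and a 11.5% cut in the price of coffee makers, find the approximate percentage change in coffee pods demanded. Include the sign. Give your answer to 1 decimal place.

%ΔQ ≈ ε × %ΔP of coffee makers = -1.28 × (-11.5%) = 14.7%.

14.7%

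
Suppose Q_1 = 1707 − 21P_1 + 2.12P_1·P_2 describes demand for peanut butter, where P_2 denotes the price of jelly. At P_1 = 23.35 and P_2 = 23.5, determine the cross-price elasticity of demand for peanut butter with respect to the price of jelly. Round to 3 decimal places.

0.489

At P_1 = 23.35 and P_2 = 23.5: Q_1 = 2379.947.
∂Q_1/∂P_2 = 2.12P_1 = 2.12(23.35) = 49.5020.
ε = (∂Q_1/∂P_2)(P_2/Q_1) = 49.5020 × (23.5/2379.947) ≈ 0.489.
ε > 0: substitutes.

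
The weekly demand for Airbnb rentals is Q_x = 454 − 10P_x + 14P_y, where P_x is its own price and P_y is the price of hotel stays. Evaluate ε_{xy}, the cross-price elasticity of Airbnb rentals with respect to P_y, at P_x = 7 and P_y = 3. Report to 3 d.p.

0.099

At P_x = 7 and P_y = 3: Q_x = 426.
∂Q_x/∂P_y = 14.
ε = (∂Q_x/∂P_y)(P_y/Q_x) = 14 × (3/426) ≈ 0.099.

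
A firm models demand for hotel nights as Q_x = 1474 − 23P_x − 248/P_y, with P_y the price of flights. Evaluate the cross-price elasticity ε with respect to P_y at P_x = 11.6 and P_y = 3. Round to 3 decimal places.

0.074

At P_x = 11.6 and P_y = 3: Q_x = 1124.533.
∂Q_x/∂P_y = 248/P_y² = 27.5556.
ε = (∂Q_x/∂P_y)(P_y/Q_x) = 27.5556 × (3/1124.533) ≈ 0.074.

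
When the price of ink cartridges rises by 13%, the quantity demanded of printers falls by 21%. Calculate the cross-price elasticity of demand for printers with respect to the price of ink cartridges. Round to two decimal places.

-1.62

ε = (%ΔQ of printers) / (%ΔP of ink cartridges) = (-21%) / (13%) ≈ -1.62.
Negative cross-price elasticity: complements.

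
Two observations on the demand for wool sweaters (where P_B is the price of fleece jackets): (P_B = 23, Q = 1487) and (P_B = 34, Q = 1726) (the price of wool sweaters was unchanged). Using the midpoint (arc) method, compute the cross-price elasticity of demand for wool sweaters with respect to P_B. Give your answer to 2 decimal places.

0.39

ΔQ_A = 1726 − 1487 = 239; ΔP_B = 34 − 23 = 11.
Midpoints: Q̄_A = 1606.5, P̄_B = 28.50.
ε = (ΔQ_A/Q̄_A)/(ΔP_B/P̄_B) = (239/1606.5)/(11/28.50) ≈ 0.39.
ε > 0: wool sweaters and fleece jackets are substitutes.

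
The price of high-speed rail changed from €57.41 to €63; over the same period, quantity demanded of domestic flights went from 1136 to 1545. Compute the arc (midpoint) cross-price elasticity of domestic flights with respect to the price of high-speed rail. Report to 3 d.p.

ΔQ_A = 1545 − 1136 = 409; ΔP_B = 63 − 57.41 = 5.59.
Midpoints: Q̄_A = 1340.5, P̄_B = 60.20.
ε = (ΔQ_A/Q̄_A)/(ΔP_B/P̄_B) = (409/1340.5)/(5.59/60.20) ≈ 3.286.

3.286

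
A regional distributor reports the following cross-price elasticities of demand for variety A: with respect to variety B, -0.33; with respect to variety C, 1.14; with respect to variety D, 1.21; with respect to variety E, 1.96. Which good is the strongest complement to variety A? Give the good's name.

Complements have ε < 0. The most negative value is -0.33 (variety B).

variety B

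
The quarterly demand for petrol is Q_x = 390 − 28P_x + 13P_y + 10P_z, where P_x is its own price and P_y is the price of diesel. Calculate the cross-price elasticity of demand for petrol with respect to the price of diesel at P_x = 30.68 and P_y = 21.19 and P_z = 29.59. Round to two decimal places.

2.69

At P_x = 30.68 and P_y = 21.19 and P_z = 29.59: Q_x = 102.33.
∂Q_x/∂P_y = 13.
ε = (∂Q_x/∂P_y)(P_y/Q_x) = 13 × (21.19/102.33) ≈ 2.69.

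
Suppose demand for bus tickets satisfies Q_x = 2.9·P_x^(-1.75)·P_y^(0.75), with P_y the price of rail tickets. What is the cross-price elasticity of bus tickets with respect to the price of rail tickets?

0.75

In a log-linear (constant-elasticity) demand function, the coefficient on the exponent of P_y is the cross-price elasticity.
ε = 0.75. Positive, so bus tickets and rail tickets are substitutes.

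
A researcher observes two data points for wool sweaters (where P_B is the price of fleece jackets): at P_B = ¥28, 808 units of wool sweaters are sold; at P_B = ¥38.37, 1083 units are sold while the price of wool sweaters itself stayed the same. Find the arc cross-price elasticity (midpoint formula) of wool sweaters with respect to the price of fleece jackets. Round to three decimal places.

ΔQ_A = 1083 − 808 = 275; ΔP_B = 38.37 − 28 = 10.37.
Midpoints: Q̄_A = 945.5, P̄_B = 33.19.
ε = (ΔQ_A/Q̄_A)/(ΔP_B/P̄_B) = (275/945.5)/(10.37/33.19) ≈ 0.931.
ε > 0: wool sweaters and fleece jackets are substitutes.

0.931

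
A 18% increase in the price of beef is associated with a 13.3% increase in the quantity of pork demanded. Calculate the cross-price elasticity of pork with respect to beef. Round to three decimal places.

ε = (%ΔQ of pork) / (%ΔP of beef) = (13.3%) / (18%) ≈ 0.739.

0.739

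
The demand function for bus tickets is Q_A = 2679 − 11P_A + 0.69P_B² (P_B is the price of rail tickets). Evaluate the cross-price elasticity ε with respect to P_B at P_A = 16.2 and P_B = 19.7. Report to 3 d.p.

At P_A = 16.2 and P_B = 19.7: Q_A = 2768.582.
∂Q_A/∂P_B = 1.38P_B = 1.38(19.7) = 27.1860.
ε = (∂Q_A/∂P_B)(P_B/Q_A) = 27.1860 × (19.7/2768.582) ≈ 0.193.

0.193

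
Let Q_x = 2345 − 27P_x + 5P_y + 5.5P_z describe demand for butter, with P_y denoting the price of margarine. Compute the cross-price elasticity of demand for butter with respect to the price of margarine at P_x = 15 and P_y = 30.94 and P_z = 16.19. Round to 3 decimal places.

At P_x = 15 and P_y = 30.94 and P_z = 16.19: Q_x = 2183.745.
∂Q_x/∂P_y = 5.
ε = (∂Q_x/∂P_y)(P_y/Q_x) = 5 × (30.94/2183.745) ≈ 0.071.

0.071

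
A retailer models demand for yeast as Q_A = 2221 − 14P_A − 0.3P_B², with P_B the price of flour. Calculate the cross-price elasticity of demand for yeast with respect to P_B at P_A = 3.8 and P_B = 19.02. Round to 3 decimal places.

-0.105

At P_A = 3.8 and P_B = 19.02: Q_A = 2059.272.
∂Q_A/∂P_B = -0.6P_B = -0.6(19.02) = -11.4120.
ε = (∂Q_A/∂P_B)(P_B/Q_A) = -11.4120 × (19.02/2059.272) ≈ -0.105.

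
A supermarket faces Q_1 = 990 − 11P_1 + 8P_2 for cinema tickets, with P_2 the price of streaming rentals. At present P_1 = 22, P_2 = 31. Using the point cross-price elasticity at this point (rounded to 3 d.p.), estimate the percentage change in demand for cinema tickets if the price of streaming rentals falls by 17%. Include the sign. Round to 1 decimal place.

At P_1 = 22, P_2 = 31: Q_1 = 996.
∂Q_1/∂P_2 = 8.
ε = (∂Q_1/∂P_2)(P_2/Q_1) = 8.0000 × 31/996 ≈ 0.249.
%ΔQ_1 ≈ ε × %ΔP_2 = 0.249 × (-17%) = -4.2%.

-4.2%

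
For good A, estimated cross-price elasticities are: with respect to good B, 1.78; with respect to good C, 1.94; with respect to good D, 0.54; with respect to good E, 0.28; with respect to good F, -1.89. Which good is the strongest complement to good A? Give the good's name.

Complements have ε < 0. The most negative value is -1.89 (good F).

good F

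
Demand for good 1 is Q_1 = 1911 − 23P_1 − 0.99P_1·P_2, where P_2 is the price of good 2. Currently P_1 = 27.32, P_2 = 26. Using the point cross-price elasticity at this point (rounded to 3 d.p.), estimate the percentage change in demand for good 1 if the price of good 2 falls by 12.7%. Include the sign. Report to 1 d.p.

15.4%

At P_1 = 27.32, P_2 = 26: Q_1 = 579.423.
∂Q_1/∂P_2 = -0.99P_1 = -27.0468.
ε = (∂Q_1/∂P_2)(P_2/Q_1) = -27.0468 × 26/579.423 ≈ -1.214.
%ΔQ_1 ≈ ε × %ΔP_2 = -1.214 × (-12.7%) = 15.4%.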